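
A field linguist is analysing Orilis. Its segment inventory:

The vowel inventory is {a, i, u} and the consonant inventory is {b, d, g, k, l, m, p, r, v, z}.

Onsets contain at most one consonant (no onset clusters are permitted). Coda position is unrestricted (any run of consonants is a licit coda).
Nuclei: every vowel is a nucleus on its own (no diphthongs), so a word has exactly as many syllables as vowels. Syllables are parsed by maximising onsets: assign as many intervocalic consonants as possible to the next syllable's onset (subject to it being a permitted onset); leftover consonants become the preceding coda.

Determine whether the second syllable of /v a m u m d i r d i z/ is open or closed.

Nuclei (vowels): a, u, i, i → 4 syllables.
/a…u/ gap (V1→V2): /m/ → onset of the next syllable (single consonants are always licit onsets).
/u…i/ gap (V2→V3): cluster /md/ — the longest permitted-onset suffix is /d/; onset = /d/, preceding coda = /m/.
/i…i/ gap (V3→V4): cluster /rd/ — the longest permitted-onset suffix is /d/; onset = /d/, preceding coda = /r/.
Syllabification: va.mum.dir.diz.
Syllable 2 is /mum/ with coda /m/, so it is closed.

closed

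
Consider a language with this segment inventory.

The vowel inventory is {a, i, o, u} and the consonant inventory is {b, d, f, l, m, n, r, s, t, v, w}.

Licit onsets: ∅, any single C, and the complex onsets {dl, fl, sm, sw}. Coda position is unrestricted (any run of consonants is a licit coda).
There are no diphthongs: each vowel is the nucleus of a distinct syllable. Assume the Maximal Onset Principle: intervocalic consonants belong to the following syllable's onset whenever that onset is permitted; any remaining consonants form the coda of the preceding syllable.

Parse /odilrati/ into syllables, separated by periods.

o.dil.ra.ti

Nuclei (vowels): o, i, a, i → 4 syllables.
V1 /o/ – V2 /i/: /d/ is a single consonant, so it becomes the next onset.
V2 /i/ – V3 /a/: /lr/; trying suffixes from longest down, /r/ is the first permitted one, so coda /l/ | onset /r/.
V3 /a/ – V4 /i/: /t/ → onset of the next syllable (single consonants are always licit onsets).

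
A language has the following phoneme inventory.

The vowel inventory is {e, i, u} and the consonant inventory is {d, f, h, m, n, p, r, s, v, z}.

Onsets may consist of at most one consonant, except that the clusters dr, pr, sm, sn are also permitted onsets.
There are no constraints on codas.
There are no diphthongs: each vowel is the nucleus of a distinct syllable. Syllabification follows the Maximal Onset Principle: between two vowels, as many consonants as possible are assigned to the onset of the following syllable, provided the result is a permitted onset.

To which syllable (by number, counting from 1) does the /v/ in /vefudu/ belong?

Vowels present: e, u, u; each is a nucleus, giving 3 syllables.
σ1/σ2 boundary: just /f/ — single C goes to the following onset.
σ2/σ3 boundary: /d/ → onset of the next syllable (single consonants are always licit onsets).
Putting it together: ve.fu.du.
The /v/ is in the onset of syllable 1 (/ve/).

1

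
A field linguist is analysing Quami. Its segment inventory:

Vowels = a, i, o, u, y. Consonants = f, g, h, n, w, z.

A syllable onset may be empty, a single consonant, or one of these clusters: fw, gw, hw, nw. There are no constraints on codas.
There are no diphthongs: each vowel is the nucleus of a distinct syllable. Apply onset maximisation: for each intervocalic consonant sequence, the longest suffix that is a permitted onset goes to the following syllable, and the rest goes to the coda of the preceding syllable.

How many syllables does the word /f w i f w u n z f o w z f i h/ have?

4

Vowels present: i, u, o, i; each is a nucleus, giving 4 syllables.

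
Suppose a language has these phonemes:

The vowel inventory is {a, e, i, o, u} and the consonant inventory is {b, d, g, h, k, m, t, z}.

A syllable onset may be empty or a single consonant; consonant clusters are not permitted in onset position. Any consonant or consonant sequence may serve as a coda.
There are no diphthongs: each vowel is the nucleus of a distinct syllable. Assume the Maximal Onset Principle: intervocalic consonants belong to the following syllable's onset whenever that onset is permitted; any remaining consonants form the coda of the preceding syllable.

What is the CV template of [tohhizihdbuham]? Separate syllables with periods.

The vowels are o, i, i, u, a — 5 nuclei, so 5 syllables.
Between /o/ (V1) and /i/ (V2): /hh/ splits as /h/ + /h/ (/h/ is the longest suffix that is a licit onset).
Between /i/ (V2) and /i/ (V3): /z/ → onset of the next syllable (single consonants are always licit onsets).
Between /i/ (V3) and /u/ (V4): cluster /hdb/ — the longest permitted-onset suffix is /b/; onset = /b/, preceding coda = /hd/.
Between /u/ (V4) and /a/ (V5): /h/ → onset of the next syllable (single consonants are always licit onsets).
Result: toh.hi.zihd.bu.ham.
Mapping each syllable to C/V: /toh/ → CVC, /hi/ → CV, /zihd/ → CVCC, /bu/ → CV, /ham/ → CVC.

CVC.CV.CVCC.CV.CVC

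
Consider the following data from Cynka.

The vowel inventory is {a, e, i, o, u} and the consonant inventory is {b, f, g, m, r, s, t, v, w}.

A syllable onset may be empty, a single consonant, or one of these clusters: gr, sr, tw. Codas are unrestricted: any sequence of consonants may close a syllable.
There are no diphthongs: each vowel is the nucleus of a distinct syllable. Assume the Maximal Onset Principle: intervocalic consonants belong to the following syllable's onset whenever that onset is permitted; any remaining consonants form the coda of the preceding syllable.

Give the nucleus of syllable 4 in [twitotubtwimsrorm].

Vowels present: i, o, u, i, o; each is a nucleus, giving 5 syllables.
The fourth nucleus (vowel 4 from the left) is /i/.

i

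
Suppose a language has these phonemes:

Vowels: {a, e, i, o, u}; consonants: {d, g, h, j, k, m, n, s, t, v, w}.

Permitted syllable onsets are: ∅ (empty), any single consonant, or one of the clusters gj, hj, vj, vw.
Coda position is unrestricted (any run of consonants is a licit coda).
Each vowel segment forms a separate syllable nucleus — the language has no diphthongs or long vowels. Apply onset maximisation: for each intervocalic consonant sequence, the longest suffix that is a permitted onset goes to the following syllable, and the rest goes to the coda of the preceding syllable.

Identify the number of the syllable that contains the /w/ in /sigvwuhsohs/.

The vowels are i, u, o — 3 nuclei, so 3 syllables.
Between /i/ (V1) and /u/ (V2): /gvw/ splits as /g/ + /vw/ (/vw/ is the longest suffix that is a licit onset).
Between /u/ (V2) and /o/ (V3): /hs/ — longest licit onset from the right is /s/, leaving /h/ as coda.
So the parse is sig.vwuh.sohs.
The /w/ is in the onset of syllable 2 (/vwuh/).

2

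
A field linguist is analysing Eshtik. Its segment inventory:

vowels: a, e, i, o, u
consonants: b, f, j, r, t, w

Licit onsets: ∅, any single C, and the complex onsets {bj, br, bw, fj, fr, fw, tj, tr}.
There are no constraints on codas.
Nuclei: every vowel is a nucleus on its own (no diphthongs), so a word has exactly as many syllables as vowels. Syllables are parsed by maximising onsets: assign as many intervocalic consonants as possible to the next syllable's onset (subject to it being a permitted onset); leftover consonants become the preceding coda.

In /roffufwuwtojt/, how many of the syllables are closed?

3

Nuclei (vowels): o, u, u, o → 4 syllables.
Between /o/ (V1) and /u/ (V2): /ff/ splits as /f/ + /f/ (/f/ is the longest suffix that is a licit onset).
Between /u/ (V2) and /u/ (V3): /fw/ is a licit onset in full, so it all attaches to the next syllable.
Between /u/ (V3) and /o/ (V4): /wt/; trying suffixes from longest down, /t/ is the first permitted one, so coda /w/ | onset /t/.
Result: rof.fu.fwuw.tojt.
Classifying each syllable: /rof/ (closed), /fu/ (open), /fwuw/ (closed), /tojt/ (closed).
Closed syllables: 3.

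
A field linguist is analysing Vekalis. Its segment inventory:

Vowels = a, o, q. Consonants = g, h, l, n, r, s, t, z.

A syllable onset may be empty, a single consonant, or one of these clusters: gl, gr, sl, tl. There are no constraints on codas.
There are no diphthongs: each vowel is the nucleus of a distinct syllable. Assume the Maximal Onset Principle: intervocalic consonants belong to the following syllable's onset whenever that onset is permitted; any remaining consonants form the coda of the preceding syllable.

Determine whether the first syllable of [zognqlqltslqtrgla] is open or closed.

closed

The vowels are o, q, q, q, a — 5 nuclei, so 5 syllables.
/o…q/ gap (V1→V2): /gn/ splits as /g/ + /n/ (/n/ is the longest suffix that is a licit onset).
/q…q/ gap (V2→V3): /l/ is a single consonant, so it becomes the next onset.
/q…q/ gap (V3→V4): cluster /ltsl/ — the longest permitted-onset suffix is /sl/; onset = /sl/, preceding coda = /lt/.
/q…a/ gap (V4→V5): /trgl/ splits as /tr/ + /gl/ (/gl/ is the longest suffix that is a licit onset).
Result: zog.nq.lqlt.slqtr.gla.
Syllable 1 is /zog/ with coda /g/, so it is closed.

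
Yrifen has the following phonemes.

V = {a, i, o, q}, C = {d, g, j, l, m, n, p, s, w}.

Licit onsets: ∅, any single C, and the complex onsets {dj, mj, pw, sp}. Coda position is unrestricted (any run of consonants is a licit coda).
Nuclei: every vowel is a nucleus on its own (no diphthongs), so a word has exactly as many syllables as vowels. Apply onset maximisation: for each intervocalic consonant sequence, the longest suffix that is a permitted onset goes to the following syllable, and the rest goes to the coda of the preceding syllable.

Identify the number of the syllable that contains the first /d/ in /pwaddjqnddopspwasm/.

1

The vowels are a, q, o, a — 4 nuclei, so 4 syllables.
V1 /a/ – V2 /q/: cluster /ddj/ — the longest permitted-onset suffix is /dj/; onset = /dj/, preceding coda = /d/.
V2 /q/ – V3 /o/: /ndd/; trying suffixes from longest down, /d/ is the first permitted one, so coda /nd/ | onset /d/.
V3 /o/ – V4 /a/: cluster /pspw/ — the longest permitted-onset suffix is /pw/; onset = /pw/, preceding coda = /ps/.
Result: pwad.djqnd.dops.pwasm.
The first /d/ is in the coda of syllable 1 (/pwad/).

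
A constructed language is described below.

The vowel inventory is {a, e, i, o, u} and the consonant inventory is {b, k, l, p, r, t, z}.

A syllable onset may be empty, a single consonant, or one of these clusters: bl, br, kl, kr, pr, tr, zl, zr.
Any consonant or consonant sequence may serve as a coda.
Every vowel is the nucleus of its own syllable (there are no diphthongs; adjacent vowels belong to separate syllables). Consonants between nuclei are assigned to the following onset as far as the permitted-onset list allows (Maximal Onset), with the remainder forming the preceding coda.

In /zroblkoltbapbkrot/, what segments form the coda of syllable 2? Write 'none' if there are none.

Nuclei (vowels): o, o, a, o → 4 syllables.
σ1/σ2 boundary: /blk/ splits as /bl/ + /k/ (/k/ is the longest suffix that is a licit onset).
σ2/σ3 boundary: /ltb/ — longest licit onset from the right is /b/, leaving /lt/ as coda.
σ3/σ4 boundary: /pbkr/ splits as /pb/ + /kr/ (/kr/ is the longest suffix that is a licit onset).
Result: zrobl.kolt.bapb.krot.
Syllable 2 is /kolt/: onset /k/, nucleus /o/, coda /lt/.

lt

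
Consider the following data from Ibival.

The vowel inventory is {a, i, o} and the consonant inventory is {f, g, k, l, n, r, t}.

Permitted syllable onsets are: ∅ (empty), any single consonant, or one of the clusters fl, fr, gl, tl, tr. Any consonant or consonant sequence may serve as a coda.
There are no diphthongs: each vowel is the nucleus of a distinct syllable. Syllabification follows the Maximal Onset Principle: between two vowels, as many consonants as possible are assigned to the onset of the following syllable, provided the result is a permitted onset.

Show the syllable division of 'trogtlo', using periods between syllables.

trog.tlo

Vowels present: o, o; each is a nucleus, giving 2 syllables.
Between /o/ (V1) and /o/ (V2): cluster /gtl/ — the longest permitted-onset suffix is /tl/; onset = /tl/, preceding coda = /g/.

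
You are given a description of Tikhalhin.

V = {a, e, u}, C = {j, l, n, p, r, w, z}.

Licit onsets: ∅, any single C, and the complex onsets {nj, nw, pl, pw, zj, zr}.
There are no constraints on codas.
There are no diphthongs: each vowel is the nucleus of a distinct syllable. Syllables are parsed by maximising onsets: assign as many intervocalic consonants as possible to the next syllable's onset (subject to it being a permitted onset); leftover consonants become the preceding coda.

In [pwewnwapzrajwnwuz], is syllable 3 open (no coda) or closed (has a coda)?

The vowels are e, a, a, u — 4 nuclei, so 4 syllables.
Between /e/ (V1) and /a/ (V2): /wnw/ — longest licit onset from the right is /nw/, leaving /w/ as coda.
Between /a/ (V2) and /a/ (V3): /pzr/; trying suffixes from longest down, /zr/ is the first permitted one, so coda /p/ | onset /zr/.
Between /a/ (V3) and /u/ (V4): /jwnw/ splits as /jw/ + /nw/ (/nw/ is the longest suffix that is a licit onset).
So the parse is pwew.nwap.zrajw.nwuz.
Syllable 3 is /zrajw/ with coda /jw/, so it is closed.

closed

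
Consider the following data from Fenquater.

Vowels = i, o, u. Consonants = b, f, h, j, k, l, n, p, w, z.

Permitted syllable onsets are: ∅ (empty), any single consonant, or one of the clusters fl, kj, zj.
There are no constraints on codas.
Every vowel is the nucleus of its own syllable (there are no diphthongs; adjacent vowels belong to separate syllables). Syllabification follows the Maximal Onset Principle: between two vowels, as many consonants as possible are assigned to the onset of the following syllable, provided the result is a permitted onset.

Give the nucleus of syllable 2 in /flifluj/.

Nuclei (vowels): i, u → 2 syllables.
The second nucleus (vowel 2 from the left) is /u/.

u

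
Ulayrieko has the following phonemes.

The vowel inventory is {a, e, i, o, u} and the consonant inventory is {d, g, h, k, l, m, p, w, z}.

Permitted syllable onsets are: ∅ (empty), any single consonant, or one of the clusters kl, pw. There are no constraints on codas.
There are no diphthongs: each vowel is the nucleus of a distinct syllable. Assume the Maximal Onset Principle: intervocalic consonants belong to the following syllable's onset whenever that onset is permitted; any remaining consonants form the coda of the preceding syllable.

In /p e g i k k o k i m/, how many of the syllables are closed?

2

Nuclei (vowels): e, i, o, i → 4 syllables.
V1 /e/ – V2 /i/: just /g/ — single C goes to the following onset.
V2 /i/ – V3 /o/: /kk/ — longest licit onset from the right is /k/, leaving /k/ as coda.
V3 /o/ – V4 /i/: /k/ → onset of the next syllable (single consonants are always licit onsets).
Result: pe.gik.ko.kim.
Classifying each syllable: /pe/ (open), /gik/ (closed), /ko/ (open), /kim/ (closed).
Closed syllables: 2.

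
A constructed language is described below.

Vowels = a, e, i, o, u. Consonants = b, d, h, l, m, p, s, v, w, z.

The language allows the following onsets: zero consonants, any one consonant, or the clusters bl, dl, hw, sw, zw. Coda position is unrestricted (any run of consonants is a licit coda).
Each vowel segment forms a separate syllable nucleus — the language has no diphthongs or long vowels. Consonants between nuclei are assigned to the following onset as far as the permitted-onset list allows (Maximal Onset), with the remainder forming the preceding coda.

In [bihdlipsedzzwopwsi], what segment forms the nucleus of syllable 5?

i

Nuclei (vowels): i, i, e, o, i → 5 syllables.
The fifth nucleus (vowel 5 from the left) is /i/.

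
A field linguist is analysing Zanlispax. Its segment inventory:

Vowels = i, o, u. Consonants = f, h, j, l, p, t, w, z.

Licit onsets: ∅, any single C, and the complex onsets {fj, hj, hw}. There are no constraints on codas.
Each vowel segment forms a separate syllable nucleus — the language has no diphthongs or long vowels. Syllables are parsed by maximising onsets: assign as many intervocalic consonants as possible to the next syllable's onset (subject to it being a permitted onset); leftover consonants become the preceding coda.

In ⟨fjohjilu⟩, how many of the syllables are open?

Nuclei (vowels): o, i, u → 3 syllables.
σ1/σ2 boundary: /hj/ — entire cluster is a permitted onset → onset /hj/, coda ∅.
σ2/σ3 boundary: just /l/ — single C goes to the following onset.
So the parse is fjo.hji.lu.
Classifying each syllable: /fjo/ (open), /hji/ (open), /lu/ (open).
Open syllables: 3.

3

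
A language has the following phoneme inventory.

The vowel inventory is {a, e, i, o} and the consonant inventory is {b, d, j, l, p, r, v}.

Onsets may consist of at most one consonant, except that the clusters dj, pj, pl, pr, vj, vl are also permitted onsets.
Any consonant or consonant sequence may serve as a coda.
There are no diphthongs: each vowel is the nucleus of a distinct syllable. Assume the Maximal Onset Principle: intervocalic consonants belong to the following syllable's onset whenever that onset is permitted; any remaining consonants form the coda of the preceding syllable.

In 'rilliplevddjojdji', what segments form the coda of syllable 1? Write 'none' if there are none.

l

Vowels present: i, i, e, o, i; each is a nucleus, giving 5 syllables.
V1 /i/ – V2 /i/: cluster /ll/ — the longest permitted-onset suffix is /l/; onset = /l/, preceding coda = /l/.
V2 /i/ – V3 /e/: /pl/ is a licit onset in full, so it all attaches to the next syllable.
V3 /e/ – V4 /o/: cluster /vddj/ — the longest permitted-onset suffix is /dj/; onset = /dj/, preceding coda = /vd/.
V4 /o/ – V5 /i/: /jdj/ — longest licit onset from the right is /dj/, leaving /j/ as coda.
Putting it together: ril.li.plevd.djoj.dji.
Syllable 1 is /ril/: onset /r/, nucleus /i/, coda /l/.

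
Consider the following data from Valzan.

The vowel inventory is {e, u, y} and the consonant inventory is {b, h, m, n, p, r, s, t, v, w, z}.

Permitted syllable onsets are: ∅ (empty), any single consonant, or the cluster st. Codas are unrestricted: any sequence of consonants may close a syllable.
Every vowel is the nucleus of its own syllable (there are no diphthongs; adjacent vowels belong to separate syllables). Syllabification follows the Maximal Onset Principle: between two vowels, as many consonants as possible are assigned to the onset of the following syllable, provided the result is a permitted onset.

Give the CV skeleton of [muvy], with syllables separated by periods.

The vowels are u, y — 2 nuclei, so 2 syllables.
/u…y/ gap (V1→V2): /v/ → onset of the next syllable (single consonants are always licit onsets).
Syllabification: mu.vy.
Mapping each syllable to C/V: /mu/ → CV, /vy/ → CV.

CV.CV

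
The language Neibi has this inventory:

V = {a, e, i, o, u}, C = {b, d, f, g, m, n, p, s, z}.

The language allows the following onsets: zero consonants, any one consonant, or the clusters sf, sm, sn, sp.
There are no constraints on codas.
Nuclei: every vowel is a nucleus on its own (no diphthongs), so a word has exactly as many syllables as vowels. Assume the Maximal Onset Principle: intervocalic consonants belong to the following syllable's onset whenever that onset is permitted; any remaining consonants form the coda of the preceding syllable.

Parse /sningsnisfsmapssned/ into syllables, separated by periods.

sning.snisf.smaps.sned

The vowels are i, i, a, e — 4 nuclei, so 4 syllables.
σ1/σ2 boundary: cluster /ngsn/ — the longest permitted-onset suffix is /sn/; onset = /sn/, preceding coda = /ng/.
σ2/σ3 boundary: cluster /sfsm/ — the longest permitted-onset suffix is /sm/; onset = /sm/, preceding coda = /sf/.
σ3/σ4 boundary: /pssn/; trying suffixes from longest down, /sn/ is the first permitted one, so coda /ps/ | onset /sn/.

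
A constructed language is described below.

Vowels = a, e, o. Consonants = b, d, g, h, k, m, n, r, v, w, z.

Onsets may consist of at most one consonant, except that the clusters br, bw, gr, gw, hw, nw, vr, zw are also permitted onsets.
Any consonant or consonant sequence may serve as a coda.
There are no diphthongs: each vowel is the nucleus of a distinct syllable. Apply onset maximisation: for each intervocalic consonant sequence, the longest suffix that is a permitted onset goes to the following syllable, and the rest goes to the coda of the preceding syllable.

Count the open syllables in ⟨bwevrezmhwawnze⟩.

2

Vowels present: e, e, a, e; each is a nucleus, giving 4 syllables.
Between /e/ (V1) and /e/ (V2): /vr/ — entire cluster is a permitted onset → onset /vr/, coda ∅.
Between /e/ (V2) and /a/ (V3): /zmhw/; trying suffixes from longest down, /hw/ is the first permitted one, so coda /zm/ | onset /hw/.
Between /a/ (V3) and /e/ (V4): cluster /wnz/ — the longest permitted-onset suffix is /z/; onset = /z/, preceding coda = /wn/.
So the parse is bwe.vrezm.hwawn.ze.
Classifying each syllable: /bwe/ (open), /vrezm/ (closed), /hwawn/ (closed), /ze/ (open).
Open syllables: 2.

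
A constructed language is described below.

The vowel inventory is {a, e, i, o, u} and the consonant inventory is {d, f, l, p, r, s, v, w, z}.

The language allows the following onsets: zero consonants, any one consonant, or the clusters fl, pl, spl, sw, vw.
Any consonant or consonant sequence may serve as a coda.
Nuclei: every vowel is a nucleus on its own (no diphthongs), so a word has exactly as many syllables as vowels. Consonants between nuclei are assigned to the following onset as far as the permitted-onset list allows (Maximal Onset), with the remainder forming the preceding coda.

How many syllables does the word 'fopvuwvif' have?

3

Nuclei (vowels): o, u, i → 3 syllables.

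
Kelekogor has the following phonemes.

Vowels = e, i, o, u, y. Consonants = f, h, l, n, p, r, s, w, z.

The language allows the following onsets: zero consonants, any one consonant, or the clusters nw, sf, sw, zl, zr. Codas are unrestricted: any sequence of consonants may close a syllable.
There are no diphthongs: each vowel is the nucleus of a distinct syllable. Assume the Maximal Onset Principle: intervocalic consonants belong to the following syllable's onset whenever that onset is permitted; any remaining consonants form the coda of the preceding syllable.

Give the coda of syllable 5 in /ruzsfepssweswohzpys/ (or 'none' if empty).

The vowels are u, e, e, o, y — 5 nuclei, so 5 syllables.
Between /u/ (V1) and /e/ (V2): cluster /zsf/ — the longest permitted-onset suffix is /sf/; onset = /sf/, preceding coda = /z/.
Between /e/ (V2) and /e/ (V3): /pssw/ splits as /ps/ + /sw/ (/sw/ is the longest suffix that is a licit onset).
Between /e/ (V3) and /o/ (V4): /sw/ — entire cluster is a permitted onset → onset /sw/, coda ∅.
Between /o/ (V4) and /y/ (V5): cluster /hzp/ — the longest permitted-onset suffix is /p/; onset = /p/, preceding coda = /hz/.
Putting it together: ruz.sfeps.swe.swohz.pys.
Syllable 5 is /pys/: onset /p/, nucleus /y/, coda /s/.

s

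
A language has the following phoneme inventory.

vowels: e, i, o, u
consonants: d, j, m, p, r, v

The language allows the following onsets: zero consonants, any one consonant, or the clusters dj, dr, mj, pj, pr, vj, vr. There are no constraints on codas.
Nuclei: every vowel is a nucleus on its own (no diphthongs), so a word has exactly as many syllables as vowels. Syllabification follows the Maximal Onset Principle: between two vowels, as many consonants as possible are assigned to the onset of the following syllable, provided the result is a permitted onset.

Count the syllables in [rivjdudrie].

4

Vowels present: i, u, i, e; each is a nucleus, giving 4 syllables.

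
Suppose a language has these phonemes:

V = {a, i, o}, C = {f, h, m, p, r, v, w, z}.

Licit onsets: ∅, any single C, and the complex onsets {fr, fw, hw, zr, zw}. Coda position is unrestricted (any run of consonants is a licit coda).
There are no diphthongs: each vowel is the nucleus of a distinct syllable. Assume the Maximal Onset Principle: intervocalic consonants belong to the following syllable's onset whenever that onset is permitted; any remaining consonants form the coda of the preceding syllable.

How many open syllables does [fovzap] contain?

Vowels present: o, a; each is a nucleus, giving 2 syllables.
Between /o/ (V1) and /a/ (V2): /vz/ — longest licit onset from the right is /z/, leaving /v/ as coda.
Result: fov.zap.
Classifying each syllable: /fov/ (closed), /zap/ (closed).
Open syllables: 0.

0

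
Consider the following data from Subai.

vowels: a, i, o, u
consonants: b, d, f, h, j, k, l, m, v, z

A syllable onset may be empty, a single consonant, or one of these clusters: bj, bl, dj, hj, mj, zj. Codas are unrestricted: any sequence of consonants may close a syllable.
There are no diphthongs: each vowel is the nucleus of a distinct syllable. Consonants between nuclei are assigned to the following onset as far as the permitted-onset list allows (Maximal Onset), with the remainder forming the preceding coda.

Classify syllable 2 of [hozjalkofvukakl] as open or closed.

Vowels present: o, a, o, u, a; each is a nucleus, giving 5 syllables.
/o…a/ gap (V1→V2): cluster /zj/ — /zj/ is itself a permitted onset, so the whole cluster goes right; preceding coda = ∅.
/a…o/ gap (V2→V3): /lk/; trying suffixes from longest down, /k/ is the first permitted one, so coda /l/ | onset /k/.
/o…u/ gap (V3→V4): /fv/ — longest licit onset from the right is /v/, leaving /f/ as coda.
/u…a/ gap (V4→V5): just /k/ — single C goes to the following onset.
Syllabification: ho.zjal.kof.vu.kakl.
Syllable 2 is /zjal/ with coda /l/, so it is closed.

closed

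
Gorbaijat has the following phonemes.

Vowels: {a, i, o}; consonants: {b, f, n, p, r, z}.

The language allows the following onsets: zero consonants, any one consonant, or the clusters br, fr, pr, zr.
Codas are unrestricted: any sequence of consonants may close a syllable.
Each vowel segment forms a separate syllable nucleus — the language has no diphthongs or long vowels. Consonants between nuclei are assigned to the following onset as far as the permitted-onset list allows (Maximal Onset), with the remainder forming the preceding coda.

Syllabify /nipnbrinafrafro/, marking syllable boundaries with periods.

nipn.bri.na.fra.fro

Nuclei (vowels): i, i, a, a, o → 5 syllables.
/i…i/ gap (V1→V2): /pnbr/ — longest licit onset from the right is /br/, leaving /pn/ as coda.
/i…a/ gap (V2→V3): /n/ → onset of the next syllable (single consonants are always licit onsets).
/a…a/ gap (V3→V4): cluster /fr/ — /fr/ is itself a permitted onset, so the whole cluster goes right; preceding coda = ∅.
/a…o/ gap (V4→V5): /fr/ is a licit onset in full, so it all attaches to the next syllable.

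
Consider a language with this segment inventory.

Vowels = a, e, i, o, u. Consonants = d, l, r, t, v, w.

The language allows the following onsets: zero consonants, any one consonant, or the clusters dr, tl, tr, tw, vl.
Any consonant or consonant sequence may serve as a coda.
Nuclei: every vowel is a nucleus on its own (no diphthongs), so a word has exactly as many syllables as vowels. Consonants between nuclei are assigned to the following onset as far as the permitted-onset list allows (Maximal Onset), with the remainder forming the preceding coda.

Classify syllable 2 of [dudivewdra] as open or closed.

open

The vowels are u, i, e, a — 4 nuclei, so 4 syllables.
Between /u/ (V1) and /i/ (V2): just /d/ — single C goes to the following onset.
Between /i/ (V2) and /e/ (V3): /v/ → onset of the next syllable (single consonants are always licit onsets).
Between /e/ (V3) and /a/ (V4): cluster /wdr/ — the longest permitted-onset suffix is /dr/; onset = /dr/, preceding coda = /w/.
Result: du.di.vew.dra.
Syllable 2 is /di/; it ends in its nucleus with no coda, so it is open.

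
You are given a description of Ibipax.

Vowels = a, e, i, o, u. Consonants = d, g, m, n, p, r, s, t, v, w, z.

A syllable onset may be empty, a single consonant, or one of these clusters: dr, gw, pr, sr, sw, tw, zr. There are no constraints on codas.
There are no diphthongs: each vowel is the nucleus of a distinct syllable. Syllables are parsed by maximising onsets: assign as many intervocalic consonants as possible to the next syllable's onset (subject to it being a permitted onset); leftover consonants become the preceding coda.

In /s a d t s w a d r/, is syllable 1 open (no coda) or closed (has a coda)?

The vowels are a, a — 2 nuclei, so 2 syllables.
Between /a/ (V1) and /a/ (V2): cluster /dtsw/ — the longest permitted-onset suffix is /sw/; onset = /sw/, preceding coda = /dt/.
So the parse is sadt.swadr.
Syllable 1 is /sadt/ with coda /dt/, so it is closed.

closed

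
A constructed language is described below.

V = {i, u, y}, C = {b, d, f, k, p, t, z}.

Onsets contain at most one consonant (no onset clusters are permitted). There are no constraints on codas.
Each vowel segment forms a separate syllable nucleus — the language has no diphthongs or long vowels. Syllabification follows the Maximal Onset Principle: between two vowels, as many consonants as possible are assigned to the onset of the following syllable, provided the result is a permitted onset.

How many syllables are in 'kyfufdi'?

3

Vowels present: y, u, i; each is a nucleus, giving 3 syllables.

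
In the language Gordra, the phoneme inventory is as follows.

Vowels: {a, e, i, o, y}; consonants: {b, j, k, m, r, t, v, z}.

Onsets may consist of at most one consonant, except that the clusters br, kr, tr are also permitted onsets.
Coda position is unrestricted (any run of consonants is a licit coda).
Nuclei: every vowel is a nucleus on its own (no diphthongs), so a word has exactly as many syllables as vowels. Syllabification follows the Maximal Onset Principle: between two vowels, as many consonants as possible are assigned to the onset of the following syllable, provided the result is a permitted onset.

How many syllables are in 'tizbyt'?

2

Vowels present: i, y; each is a nucleus, giving 2 syllables.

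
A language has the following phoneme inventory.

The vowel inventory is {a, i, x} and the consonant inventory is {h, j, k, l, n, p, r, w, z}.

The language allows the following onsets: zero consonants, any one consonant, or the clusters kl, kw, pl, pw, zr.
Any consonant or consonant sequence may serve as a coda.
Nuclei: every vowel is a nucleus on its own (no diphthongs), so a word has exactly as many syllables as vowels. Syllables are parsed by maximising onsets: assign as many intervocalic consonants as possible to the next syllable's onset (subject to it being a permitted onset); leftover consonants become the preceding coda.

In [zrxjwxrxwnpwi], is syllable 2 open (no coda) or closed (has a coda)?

The vowels are x, x, x, i — 4 nuclei, so 4 syllables.
Between /x/ (V1) and /x/ (V2): cluster /jw/ — the longest permitted-onset suffix is /w/; onset = /w/, preceding coda = /j/.
Between /x/ (V2) and /x/ (V3): /r/ is a single consonant, so it becomes the next onset.
Between /x/ (V3) and /i/ (V4): /wnpw/ splits as /wn/ + /pw/ (/pw/ is the longest suffix that is a licit onset).
Syllabification: zrxj.wx.rxwn.pwi.
Syllable 2 is /wx/; it ends in its nucleus with no coda, so it is open.

open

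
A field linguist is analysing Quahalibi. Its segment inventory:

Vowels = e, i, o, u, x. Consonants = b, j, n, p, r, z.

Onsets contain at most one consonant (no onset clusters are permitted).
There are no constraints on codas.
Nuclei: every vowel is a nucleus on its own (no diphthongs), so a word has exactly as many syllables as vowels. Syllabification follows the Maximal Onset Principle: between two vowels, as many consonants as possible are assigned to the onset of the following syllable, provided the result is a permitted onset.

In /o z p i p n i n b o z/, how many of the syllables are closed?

Nuclei (vowels): o, i, i, o → 4 syllables.
Between /o/ (V1) and /i/ (V2): /zp/ — longest licit onset from the right is /p/, leaving /z/ as coda.
Between /i/ (V2) and /i/ (V3): /pn/; trying suffixes from longest down, /n/ is the first permitted one, so coda /p/ | onset /n/.
Between /i/ (V3) and /o/ (V4): /nb/ splits as /n/ + /b/ (/b/ is the longest suffix that is a licit onset).
Result: oz.pip.nin.boz.
Classifying each syllable: /oz/ (closed), /pip/ (closed), /nin/ (closed), /boz/ (closed).
Closed syllables: 4.

4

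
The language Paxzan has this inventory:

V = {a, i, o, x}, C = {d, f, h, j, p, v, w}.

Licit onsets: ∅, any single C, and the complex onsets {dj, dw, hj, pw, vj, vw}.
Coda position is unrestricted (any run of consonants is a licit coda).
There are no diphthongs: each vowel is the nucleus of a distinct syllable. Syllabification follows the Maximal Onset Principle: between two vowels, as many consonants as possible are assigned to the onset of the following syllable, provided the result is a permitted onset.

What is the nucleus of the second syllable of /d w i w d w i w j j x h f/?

i

Nuclei (vowels): i, i, x → 3 syllables.
The second nucleus (vowel 2 from the left) is /i/.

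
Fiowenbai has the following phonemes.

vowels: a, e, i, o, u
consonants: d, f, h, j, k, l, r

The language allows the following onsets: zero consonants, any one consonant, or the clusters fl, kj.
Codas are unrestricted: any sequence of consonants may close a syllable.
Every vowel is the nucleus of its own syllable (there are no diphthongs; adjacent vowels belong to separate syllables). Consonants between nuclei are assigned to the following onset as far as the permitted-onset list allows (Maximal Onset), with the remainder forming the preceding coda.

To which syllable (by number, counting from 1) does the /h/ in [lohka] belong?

1

Vowels present: o, a; each is a nucleus, giving 2 syllables.
Between /o/ (V1) and /a/ (V2): /hk/; trying suffixes from longest down, /k/ is the first permitted one, so coda /h/ | onset /k/.
Syllabification: loh.ka.
The /h/ is in the coda of syllable 1 (/loh/).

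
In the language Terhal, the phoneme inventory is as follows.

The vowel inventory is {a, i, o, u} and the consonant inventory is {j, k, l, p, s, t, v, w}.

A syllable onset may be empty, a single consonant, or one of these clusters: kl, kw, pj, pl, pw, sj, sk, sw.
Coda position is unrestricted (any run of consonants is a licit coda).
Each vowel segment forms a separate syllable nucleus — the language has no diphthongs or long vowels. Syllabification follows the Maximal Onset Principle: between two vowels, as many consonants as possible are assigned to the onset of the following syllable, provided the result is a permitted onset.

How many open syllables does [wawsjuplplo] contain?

1

Vowels present: a, u, o; each is a nucleus, giving 3 syllables.
/a…u/ gap (V1→V2): cluster /wsj/ — the longest permitted-onset suffix is /sj/; onset = /sj/, preceding coda = /w/.
/u…o/ gap (V2→V3): /plpl/ splits as /pl/ + /pl/ (/pl/ is the longest suffix that is a licit onset).
So the parse is waw.sjupl.plo.
Classifying each syllable: /waw/ (closed), /sjupl/ (closed), /plo/ (open).
Open syllables: 1.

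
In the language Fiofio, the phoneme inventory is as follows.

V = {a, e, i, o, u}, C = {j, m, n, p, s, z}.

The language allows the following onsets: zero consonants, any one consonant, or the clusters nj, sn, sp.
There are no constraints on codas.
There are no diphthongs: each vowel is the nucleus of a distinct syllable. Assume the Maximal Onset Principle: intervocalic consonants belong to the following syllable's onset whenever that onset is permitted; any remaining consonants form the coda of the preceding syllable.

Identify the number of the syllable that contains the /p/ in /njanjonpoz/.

3

Vowels present: a, o, o; each is a nucleus, giving 3 syllables.
/a…o/ gap (V1→V2): /nj/ — entire cluster is a permitted onset → onset /nj/, coda ∅.
/o…o/ gap (V2→V3): cluster /np/ — the longest permitted-onset suffix is /p/; onset = /p/, preceding coda = /n/.
So the parse is nja.njon.poz.
The /p/ is in the onset of syllable 3 (/poz/).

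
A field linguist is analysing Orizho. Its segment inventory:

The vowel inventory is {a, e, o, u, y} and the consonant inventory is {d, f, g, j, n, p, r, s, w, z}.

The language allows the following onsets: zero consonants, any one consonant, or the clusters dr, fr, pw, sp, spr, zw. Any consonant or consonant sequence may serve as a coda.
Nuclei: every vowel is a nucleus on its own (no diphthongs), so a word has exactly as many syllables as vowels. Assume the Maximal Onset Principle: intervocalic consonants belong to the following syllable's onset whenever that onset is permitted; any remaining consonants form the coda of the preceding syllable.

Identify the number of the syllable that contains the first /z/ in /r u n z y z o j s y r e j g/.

Nuclei (vowels): u, y, o, y, e → 5 syllables.
/u…y/ gap (V1→V2): cluster /nz/ — the longest permitted-onset suffix is /z/; onset = /z/, preceding coda = /n/.
/y…o/ gap (V2→V3): /z/ → onset of the next syllable (single consonants are always licit onsets).
/o…y/ gap (V3→V4): /js/ — longest licit onset from the right is /s/, leaving /j/ as coda.
/y…e/ gap (V4→V5): /r/ → onset of the next syllable (single consonants are always licit onsets).
Result: run.zy.zoj.sy.rejg.
The first /z/ is in the onset of syllable 2 (/zy/).

2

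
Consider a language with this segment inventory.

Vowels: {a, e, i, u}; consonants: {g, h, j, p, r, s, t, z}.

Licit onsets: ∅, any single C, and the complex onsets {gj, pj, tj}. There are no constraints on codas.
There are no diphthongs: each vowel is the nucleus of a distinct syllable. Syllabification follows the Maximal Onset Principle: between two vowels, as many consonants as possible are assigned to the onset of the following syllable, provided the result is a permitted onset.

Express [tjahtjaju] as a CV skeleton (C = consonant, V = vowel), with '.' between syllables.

CCVC.CCV.CV

Vowels present: a, a, u; each is a nucleus, giving 3 syllables.
/a…a/ gap (V1→V2): /htj/ — longest licit onset from the right is /tj/, leaving /h/ as coda.
/a…u/ gap (V2→V3): /j/ is a single consonant, so it becomes the next onset.
Syllabification: tjah.tja.ju.
Mapping each syllable to C/V: /tjah/ → CCVC, /tja/ → CCV, /ju/ → CV.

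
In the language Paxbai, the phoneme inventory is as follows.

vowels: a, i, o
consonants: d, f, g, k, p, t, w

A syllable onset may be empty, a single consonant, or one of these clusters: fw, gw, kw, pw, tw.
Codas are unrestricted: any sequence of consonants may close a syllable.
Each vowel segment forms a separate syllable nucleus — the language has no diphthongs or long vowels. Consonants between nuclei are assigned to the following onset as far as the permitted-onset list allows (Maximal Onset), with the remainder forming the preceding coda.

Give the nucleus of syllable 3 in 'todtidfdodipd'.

o

The vowels are o, i, o, i — 4 nuclei, so 4 syllables.
The third nucleus (vowel 3 from the left) is /o/.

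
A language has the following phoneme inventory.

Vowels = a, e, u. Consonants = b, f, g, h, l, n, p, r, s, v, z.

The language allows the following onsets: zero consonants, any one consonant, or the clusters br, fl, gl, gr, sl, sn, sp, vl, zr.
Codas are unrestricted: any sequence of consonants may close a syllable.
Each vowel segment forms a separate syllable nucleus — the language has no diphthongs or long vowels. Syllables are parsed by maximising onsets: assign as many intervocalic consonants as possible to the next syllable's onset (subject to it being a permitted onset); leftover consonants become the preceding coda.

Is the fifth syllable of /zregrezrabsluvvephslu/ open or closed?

closed

Nuclei (vowels): e, e, a, u, e, u → 6 syllables.
σ1/σ2 boundary: /gr/ — entire cluster is a permitted onset → onset /gr/, coda ∅.
σ2/σ3 boundary: /zr/ is a licit onset in full, so it all attaches to the next syllable.
σ3/σ4 boundary: /bsl/; trying suffixes from longest down, /sl/ is the first permitted one, so coda /b/ | onset /sl/.
σ4/σ5 boundary: cluster /vv/ — the longest permitted-onset suffix is /v/; onset = /v/, preceding coda = /v/.
σ5/σ6 boundary: /phsl/ splits as /ph/ + /sl/ (/sl/ is the longest suffix that is a licit onset).
Result: zre.gre.zrab.sluv.veph.slu.
Syllable 5 is /veph/ with coda /ph/, so it is closed.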